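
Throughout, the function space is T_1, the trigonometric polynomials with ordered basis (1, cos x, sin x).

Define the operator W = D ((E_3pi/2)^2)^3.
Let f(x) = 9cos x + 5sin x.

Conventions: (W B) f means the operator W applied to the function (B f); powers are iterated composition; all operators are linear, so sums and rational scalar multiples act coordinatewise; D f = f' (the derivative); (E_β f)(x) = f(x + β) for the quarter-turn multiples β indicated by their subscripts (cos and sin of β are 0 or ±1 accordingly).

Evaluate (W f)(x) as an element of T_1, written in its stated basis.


E_3pi/2 f = -5cos x + 9sin x
E_3pi/2 E_3pi/2 f = -9cos x - 5sin x
E_3pi/2 (E_3pi/2)^2 f = 5cos x - 9sin x
E_3pi/2 E_3pi/2 (E_3pi/2)^2 f = 9cos x + 5sin x
E_3pi/2 (E_3pi/2)^2 (E_3pi/2)^2 f = -5cos x + 9sin x
E_3pi/2 E_3pi/2 (E_3pi/2)^2 (E_3pi/2)^2 f = -9cos x - 5sin x
D ((E_3pi/2)^2)^3 f = -5cos x + 9sin x

the image equals g(x) = -5cos x + 9sin x


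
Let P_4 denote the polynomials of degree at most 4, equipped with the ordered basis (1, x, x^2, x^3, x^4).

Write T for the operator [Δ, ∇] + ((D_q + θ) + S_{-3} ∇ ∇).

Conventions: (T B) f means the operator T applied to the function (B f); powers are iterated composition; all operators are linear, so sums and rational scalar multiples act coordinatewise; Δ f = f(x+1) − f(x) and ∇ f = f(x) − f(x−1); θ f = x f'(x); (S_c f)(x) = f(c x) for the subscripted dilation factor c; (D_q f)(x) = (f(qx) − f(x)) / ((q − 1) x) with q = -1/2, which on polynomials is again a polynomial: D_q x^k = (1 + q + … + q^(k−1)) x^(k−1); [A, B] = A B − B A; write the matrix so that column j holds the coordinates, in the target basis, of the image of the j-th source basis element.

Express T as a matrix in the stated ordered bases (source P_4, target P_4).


the matrix is [[0, 1, 2, -6, 14]; [0, 1, 1/2, -18, 72]; [0, 0, 2, 3/4, 108]; [0, 0, 0, 3, 5/8]; [0, 0, 0, 0, 4]] (rows listed top to bottom)

image of 1: 0
image of x: x + 1
image of x^2: 2x^2 + (1/2)x + 2
image of x^3: 3x^3 + (3/4)x^2 - 18x - 6
image of x^4: 4x^4 + (5/8)x^3 + 108x^2 + 72x + 14
each image's coordinates form column j of the matrix


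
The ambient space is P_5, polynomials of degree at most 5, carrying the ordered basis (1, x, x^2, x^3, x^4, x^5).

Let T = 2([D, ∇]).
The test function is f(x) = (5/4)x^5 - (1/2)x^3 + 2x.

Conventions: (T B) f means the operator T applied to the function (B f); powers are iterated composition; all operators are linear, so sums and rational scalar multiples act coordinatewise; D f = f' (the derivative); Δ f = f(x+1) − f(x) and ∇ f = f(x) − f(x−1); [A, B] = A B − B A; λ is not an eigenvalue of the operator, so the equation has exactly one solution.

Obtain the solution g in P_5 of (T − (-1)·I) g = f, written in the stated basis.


the result is g(x) = (5/4)x^5 - (1/2)x^3 + 2x

write g with unknown coordinates in the stated basis and equate coefficients in (T − (-1)·I) g = f
solving from the highest basis element down gives g = (5/4)x^5 - (1/2)x^3 + 2x
check: T g = 0
so T g − (-1)·g = (5/4)x^5 - (1/2)x^3 + 2x = f ✓


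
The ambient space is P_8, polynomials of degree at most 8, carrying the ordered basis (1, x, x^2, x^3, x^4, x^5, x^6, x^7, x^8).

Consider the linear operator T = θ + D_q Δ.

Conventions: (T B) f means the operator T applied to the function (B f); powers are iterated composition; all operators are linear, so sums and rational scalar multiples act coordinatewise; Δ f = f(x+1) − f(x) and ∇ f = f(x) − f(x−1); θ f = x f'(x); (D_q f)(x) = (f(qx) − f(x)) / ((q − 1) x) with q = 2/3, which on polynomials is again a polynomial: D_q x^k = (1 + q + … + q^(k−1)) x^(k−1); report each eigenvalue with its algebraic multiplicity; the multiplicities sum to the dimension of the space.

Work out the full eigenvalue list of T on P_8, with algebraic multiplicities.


λ = 0 (multiplicity 1), λ = 1 (multiplicity 1), λ = 2 (multiplicity 1), λ = 3 (multiplicity 1), λ = 4 (multiplicity 1), λ = 5 (multiplicity 1), λ = 6 (multiplicity 1), λ = 7 (multiplicity 1), λ = 8 (multiplicity 1)

image of 1: 0
image of x: x
image of x^2: 2x^2 + 2
image of x^3: 3x^3 + 5x + 3
image of x^4: 4x^4 + (76/9)x^2 + 10x + 4
image of x^5: 5x^5 + (325/27)x^3 + (190/9)x^2 + (50/3)x + 5
image of x^6: 6x^6 + (422/27)x^4 + (325/9)x^3 + (380/9)x^2 + 25x + 6
image of x^7: 7x^7 + (4655/243)x^5 + (1477/27)x^4 + (2275/27)x^3 + (665/9)x^2 + 35x + 7
image of x^8: 8x^8 + (16472/729)x^6 + (18620/243)x^5 + (11816/81)x^4 + (4550/27)x^3 + (1064/9)x^2 + (140/3)x + 8
the matrix is upper triangular; its diagonal is (0, 1, 2, 3, 4, 5, 6, 7, 8)
for a triangular matrix the eigenvalues are the diagonal entries, with algebraic multiplicity their repetition count


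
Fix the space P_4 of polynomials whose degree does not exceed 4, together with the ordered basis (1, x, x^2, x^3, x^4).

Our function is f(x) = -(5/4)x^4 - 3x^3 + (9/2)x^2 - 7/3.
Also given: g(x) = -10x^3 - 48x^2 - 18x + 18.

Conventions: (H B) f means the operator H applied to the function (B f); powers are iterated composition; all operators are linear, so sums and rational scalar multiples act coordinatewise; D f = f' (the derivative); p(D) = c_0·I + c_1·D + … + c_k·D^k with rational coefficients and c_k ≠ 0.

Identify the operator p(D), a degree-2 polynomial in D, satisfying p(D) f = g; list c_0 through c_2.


D^0 f = -(5/4)x^4 - 3x^3 + (9/2)x^2 - 7/3
D^1 f = -5x^3 - 9x^2 + 9x
D^2 f = -15x^2 - 18x + 9
matching coefficients of g against c_0 f + c_1 Df + … from the top degree down determines the c_i
solution: c_0 = 0, c_1 = 2, c_2 = 2

p(D) = 2·D + 2·D^2, i.e. c_0 = 0, c_1 = 2, c_2 = 2


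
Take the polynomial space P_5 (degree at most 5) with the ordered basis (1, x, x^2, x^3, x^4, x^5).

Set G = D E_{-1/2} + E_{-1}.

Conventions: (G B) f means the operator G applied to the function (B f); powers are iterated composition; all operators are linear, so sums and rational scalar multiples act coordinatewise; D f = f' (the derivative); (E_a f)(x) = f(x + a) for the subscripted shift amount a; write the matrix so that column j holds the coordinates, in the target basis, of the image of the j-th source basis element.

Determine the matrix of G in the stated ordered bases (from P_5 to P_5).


the matrix is [[1, 0, 0, -1/4, 1/2, -11/16]; [0, 1, 0, 0, -1, 5/2]; [0, 0, 1, 0, 0, -5/2]; [0, 0, 0, 1, 0, 0]; [0, 0, 0, 0, 1, 0]; [0, 0, 0, 0, 0, 1]] (rows listed top to bottom)

image of 1: 1
image of x: x
image of x^2: x^2
image of x^3: x^3 - 1/4
image of x^4: x^4 - x + 1/2
image of x^5: x^5 - (5/2)x^2 + (5/2)x - 11/16
each image's coordinates form column j of the matrix


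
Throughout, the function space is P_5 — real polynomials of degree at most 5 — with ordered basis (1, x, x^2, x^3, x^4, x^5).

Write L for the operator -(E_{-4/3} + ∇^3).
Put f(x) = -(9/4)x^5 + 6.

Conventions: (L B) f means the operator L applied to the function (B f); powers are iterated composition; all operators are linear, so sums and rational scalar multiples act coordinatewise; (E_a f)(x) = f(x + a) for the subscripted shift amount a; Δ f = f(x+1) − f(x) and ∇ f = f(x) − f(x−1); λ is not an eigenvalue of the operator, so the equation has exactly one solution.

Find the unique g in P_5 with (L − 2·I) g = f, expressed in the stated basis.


the image equals g(x) = (3/4)x^5 + (5/3)x^4 - (40/27)x^3 - (1375/81)x^2 + (14965/729)x + 10145/13122

write g with unknown coordinates in the stated basis and equate coefficients in (L − 2·I) g = f
solving from the highest basis element down gives g = (3/4)x^5 + (5/3)x^4 - (40/27)x^3 - (1375/81)x^2 + (14965/729)x + 10145/13122
check: L g = -(3/4)x^5 + (10/3)x^4 - (80/27)x^3 - (2750/81)x^2 + (29930/729)x + 49511/6561
so L g − 2·g = -(9/4)x^5 + 6 = f ✓


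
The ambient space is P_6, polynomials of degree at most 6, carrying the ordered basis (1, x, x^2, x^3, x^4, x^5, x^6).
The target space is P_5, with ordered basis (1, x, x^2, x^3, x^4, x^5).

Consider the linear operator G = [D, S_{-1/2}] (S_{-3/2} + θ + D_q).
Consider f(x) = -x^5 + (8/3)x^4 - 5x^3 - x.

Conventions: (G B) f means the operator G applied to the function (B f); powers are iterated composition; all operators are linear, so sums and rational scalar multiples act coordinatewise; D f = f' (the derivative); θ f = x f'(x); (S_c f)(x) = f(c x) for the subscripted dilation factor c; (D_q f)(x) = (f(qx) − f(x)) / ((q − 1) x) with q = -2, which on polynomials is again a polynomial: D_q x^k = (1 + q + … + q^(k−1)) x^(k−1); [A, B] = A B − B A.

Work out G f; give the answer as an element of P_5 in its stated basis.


S_{-3/2} f = (243/32)x^5 + (27/2)x^4 + (135/8)x^3 + (3/2)x
θ f = -5x^5 + (32/3)x^4 - 15x^3 - x
D_q f = -11x^4 - (40/3)x^3 - 15x^2 - 1
(S_{-3/2} + θ + D_q) f = (83/32)x^5 + (79/6)x^4 - (275/24)x^3 - 15x^2 + (1/2)x - 1
S_{-1/2} (S_{-3/2} + θ + D_q) f = -(83/1024)x^5 + (79/96)x^4 + (275/192)x^3 - (15/4)x^2 - (1/4)x - 1
D S_{-1/2} (S_{-3/2} + θ + D_q) f = -(415/1024)x^4 + (79/24)x^3 + (275/64)x^2 - (15/2)x - 1/4
D (S_{-3/2} + θ + D_q) f = (415/32)x^4 + (158/3)x^3 - (275/8)x^2 - 30x + 1/2
S_{-1/2} D (S_{-3/2} + θ + D_q) f = (415/512)x^4 - (79/12)x^3 - (275/32)x^2 + 15x + 1/2
[D, S_{-1/2}] (S_{-3/2} + θ + D_q) f = -(1245/1024)x^4 + (79/8)x^3 + (825/64)x^2 - (45/2)x - 3/4

the image equals g(x) = -(1245/1024)x^4 + (79/8)x^3 + (825/64)x^2 - (45/2)x - 3/4


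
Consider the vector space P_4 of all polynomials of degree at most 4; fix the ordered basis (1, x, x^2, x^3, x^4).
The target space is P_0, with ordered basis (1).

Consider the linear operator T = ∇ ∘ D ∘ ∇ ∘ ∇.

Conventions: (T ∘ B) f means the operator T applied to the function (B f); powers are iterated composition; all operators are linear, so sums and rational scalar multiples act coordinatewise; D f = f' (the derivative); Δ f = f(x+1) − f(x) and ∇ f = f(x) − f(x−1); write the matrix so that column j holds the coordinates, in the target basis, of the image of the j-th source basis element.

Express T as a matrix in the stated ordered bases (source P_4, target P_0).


image of 1: 0
image of x: 0
image of x^2: 0
image of x^3: 0
image of x^4: 24
each image's coordinates form column j of the matrix

the matrix is [[0, 0, 0, 0, 24]] (rows listed top to bottom)


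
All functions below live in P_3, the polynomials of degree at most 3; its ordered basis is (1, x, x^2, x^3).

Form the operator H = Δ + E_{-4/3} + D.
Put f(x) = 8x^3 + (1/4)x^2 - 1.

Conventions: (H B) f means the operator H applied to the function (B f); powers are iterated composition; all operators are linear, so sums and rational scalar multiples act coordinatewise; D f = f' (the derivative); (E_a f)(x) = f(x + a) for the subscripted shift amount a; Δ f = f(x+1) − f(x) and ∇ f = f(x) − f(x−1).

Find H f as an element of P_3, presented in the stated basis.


Δ f = 24x^2 + (49/2)x + 33/4
E_{-4/3} f = 8x^3 - (127/4)x^2 + 42x - 527/27
D f = 24x^2 + (1/2)x
(Δ + E_{-4/3} + D) f = 8x^3 + (65/4)x^2 + 67x - 1217/108

g(x) = 8x^3 + (65/4)x^2 + 67x - 1217/108


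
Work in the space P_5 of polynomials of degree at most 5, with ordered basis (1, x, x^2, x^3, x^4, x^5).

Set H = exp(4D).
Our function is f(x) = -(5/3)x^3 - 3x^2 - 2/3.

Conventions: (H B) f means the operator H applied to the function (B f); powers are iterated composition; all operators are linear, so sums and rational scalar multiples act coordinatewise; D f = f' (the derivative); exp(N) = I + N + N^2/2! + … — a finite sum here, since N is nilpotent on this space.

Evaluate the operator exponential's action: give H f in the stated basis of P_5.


the image equals g(x) = -(5/3)x^3 - 23x^2 - 104x - 466/3

order-1 term: -20x^2 - 24x
order-2 term: -80x - 48
order-3 term: -320/3
the series for exp(4D) f terminates at order 3
exp(4D) f = -(5/3)x^3 - 23x^2 - 104x - 466/3


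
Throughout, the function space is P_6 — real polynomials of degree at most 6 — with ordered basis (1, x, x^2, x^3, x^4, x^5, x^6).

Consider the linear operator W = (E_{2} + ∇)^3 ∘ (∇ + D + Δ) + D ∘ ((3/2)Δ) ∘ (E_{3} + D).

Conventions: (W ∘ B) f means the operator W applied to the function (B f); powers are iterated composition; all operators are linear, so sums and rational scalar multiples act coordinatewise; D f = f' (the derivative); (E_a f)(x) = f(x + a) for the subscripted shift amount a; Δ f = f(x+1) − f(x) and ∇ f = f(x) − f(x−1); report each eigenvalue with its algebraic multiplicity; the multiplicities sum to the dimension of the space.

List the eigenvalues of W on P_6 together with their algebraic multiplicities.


image of 1: 0
image of x: 3
image of x^2: 6x + 57
image of x^3: 9x^2 + 171x + 1219/2
image of x^4: 12x^3 + 342x^2 + 2438x + 4524
image of x^5: 15x^4 + 570x^3 + 6095x^2 + 22620x + 60019/2
image of x^6: 18x^5 + 855x^4 + 12190x^3 + 67860x^2 + 180057x + 207684
the matrix is upper triangular; its diagonal is (0, 0, 0, 0, 0, 0, 0)
for a triangular matrix the eigenvalues are the diagonal entries, with algebraic multiplicity their repetition count

λ = 0 (multiplicity 7)


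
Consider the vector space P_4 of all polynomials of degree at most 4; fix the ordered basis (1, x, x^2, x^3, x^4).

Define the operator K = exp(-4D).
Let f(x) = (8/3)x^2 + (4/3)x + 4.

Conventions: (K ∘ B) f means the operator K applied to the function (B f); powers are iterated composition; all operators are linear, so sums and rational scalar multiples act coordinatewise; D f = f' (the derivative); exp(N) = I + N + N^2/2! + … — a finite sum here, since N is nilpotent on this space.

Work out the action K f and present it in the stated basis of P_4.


order-1 term: -(64/3)x - 16/3
order-2 term: 128/3
the series for exp(-4D) f terminates at order 2
exp(-4D) f = (8/3)x^2 - 20x + 124/3

the image equals g(x) = (8/3)x^2 - 20x + 124/3


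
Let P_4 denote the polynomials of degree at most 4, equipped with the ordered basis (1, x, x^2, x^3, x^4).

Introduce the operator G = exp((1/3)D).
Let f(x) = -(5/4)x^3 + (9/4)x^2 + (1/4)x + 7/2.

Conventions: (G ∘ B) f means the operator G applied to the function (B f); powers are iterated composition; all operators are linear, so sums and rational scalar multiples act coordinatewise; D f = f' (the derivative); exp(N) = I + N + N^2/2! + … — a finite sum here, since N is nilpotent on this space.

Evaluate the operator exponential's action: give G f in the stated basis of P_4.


the result is g(x) = -(5/4)x^3 + x^2 + (4/3)x + 409/108

order-1 term: -(5/4)x^2 + (3/2)x + 1/12
order-2 term: -(5/12)x + 1/4
order-3 term: -5/108
the series for exp((1/3)D) f terminates at order 3
exp((1/3)D) f = -(5/4)x^3 + x^2 + (4/3)x + 409/108


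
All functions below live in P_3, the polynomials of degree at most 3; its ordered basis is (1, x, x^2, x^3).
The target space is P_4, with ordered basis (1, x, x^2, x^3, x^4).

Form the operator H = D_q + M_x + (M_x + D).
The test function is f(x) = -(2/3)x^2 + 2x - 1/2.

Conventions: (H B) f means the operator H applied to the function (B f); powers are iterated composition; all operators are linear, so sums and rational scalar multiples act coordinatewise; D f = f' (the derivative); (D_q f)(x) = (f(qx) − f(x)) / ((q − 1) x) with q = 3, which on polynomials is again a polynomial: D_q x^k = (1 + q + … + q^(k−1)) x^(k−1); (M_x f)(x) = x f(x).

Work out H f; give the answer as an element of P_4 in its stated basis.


D_q f = -(8/3)x + 2
M_x f = -(2/3)x^3 + 2x^2 - (1/2)x
M_x f = -(2/3)x^3 + 2x^2 - (1/2)x
D f = -(4/3)x + 2
(M_x + D) f = -(2/3)x^3 + 2x^2 - (11/6)x + 2
(D_q + M_x + (M_x + D)) f = -(4/3)x^3 + 4x^2 - 5x + 4

the image equals g(x) = -(4/3)x^3 + 4x^2 - 5x + 4


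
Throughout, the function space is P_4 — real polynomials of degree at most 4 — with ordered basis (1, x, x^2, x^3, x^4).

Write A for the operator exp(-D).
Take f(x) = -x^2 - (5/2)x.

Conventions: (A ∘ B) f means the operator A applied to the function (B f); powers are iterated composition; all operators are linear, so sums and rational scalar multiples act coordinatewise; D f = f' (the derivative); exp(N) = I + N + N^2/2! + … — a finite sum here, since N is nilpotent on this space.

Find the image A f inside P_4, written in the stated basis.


g(x) = -x^2 - (1/2)x + 3/2

order-1 term: 2x + 5/2
order-2 term: -1
the series for exp(-D) f terminates at order 2
exp(-D) f = -x^2 - (1/2)x + 3/2


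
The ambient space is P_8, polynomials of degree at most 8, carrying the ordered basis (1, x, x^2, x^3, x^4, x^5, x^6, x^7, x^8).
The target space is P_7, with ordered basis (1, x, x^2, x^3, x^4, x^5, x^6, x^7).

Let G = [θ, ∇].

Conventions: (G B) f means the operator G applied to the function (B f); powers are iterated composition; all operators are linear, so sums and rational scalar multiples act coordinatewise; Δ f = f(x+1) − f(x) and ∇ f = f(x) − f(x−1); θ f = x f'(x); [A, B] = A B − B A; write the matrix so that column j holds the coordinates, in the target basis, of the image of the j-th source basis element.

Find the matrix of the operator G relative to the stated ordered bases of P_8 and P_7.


the matrix is [[0, -1, 2, -3, 4, -5, 6, -7, 8]; [0, 0, -2, 6, -12, 20, -30, 42, -56]; [0, 0, 0, -3, 12, -30, 60, -105, 168]; [0, 0, 0, 0, -4, 20, -60, 140, -280]; [0, 0, 0, 0, 0, -5, 30, -105, 280]; [0, 0, 0, 0, 0, 0, -6, 42, -168]; [0, 0, 0, 0, 0, 0, 0, -7, 56]; [0, 0, 0, 0, 0, 0, 0, 0, -8]] (rows listed top to bottom)

image of 1: 0
image of x: -1
image of x^2: -2x + 2
image of x^3: -3x^2 + 6x - 3
image of x^4: -4x^3 + 12x^2 - 12x + 4
image of x^5: -5x^4 + 20x^3 - 30x^2 + 20x - 5
image of x^6: -6x^5 + 30x^4 - 60x^3 + 60x^2 - 30x + 6
image of x^7: -7x^6 + 42x^5 - 105x^4 + 140x^3 - 105x^2 + 42x - 7
image of x^8: -8x^7 + 56x^6 - 168x^5 + 280x^4 - 280x^3 + 168x^2 - 56x + 8
each image's coordinates form column j of the matrix


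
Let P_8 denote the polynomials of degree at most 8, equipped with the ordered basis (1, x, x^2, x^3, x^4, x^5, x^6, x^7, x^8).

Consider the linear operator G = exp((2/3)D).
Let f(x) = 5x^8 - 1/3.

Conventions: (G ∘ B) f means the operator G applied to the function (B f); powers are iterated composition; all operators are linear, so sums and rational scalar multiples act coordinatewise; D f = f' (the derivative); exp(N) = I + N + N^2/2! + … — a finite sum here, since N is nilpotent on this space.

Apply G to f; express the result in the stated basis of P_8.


g(x) = 5x^8 + (80/3)x^7 + (560/9)x^6 + (2240/27)x^5 + (5600/81)x^4 + (8960/243)x^3 + (8960/729)x^2 + (5120/2187)x - 907/6561

order-1 term: (80/3)x^7
order-2 term: (560/9)x^6
order-3 term: (2240/27)x^5
order-4 term: (5600/81)x^4
order-5 term: (8960/243)x^3
order-6 term: (8960/729)x^2
order-7 term: (5120/2187)x
order-8 term: 1280/6561
the series for exp((2/3)D) f terminates at order 8
exp((2/3)D) f = 5x^8 + (80/3)x^7 + (560/9)x^6 + (2240/27)x^5 + (5600/81)x^4 + (8960/243)x^3 + (8960/729)x^2 + (5120/2187)x - 907/6561


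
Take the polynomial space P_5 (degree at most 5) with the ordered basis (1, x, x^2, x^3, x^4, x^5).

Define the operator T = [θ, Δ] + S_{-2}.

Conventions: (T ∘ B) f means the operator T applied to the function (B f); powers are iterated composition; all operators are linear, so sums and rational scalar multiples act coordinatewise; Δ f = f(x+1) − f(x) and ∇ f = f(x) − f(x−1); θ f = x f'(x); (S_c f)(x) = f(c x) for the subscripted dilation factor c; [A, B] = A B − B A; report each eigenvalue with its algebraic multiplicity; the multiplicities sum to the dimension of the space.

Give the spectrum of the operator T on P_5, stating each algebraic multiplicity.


image of 1: 1
image of x: -2x - 1
image of x^2: 4x^2 - 2x - 2
image of x^3: -8x^3 - 3x^2 - 6x - 3
image of x^4: 16x^4 - 4x^3 - 12x^2 - 12x - 4
image of x^5: -32x^5 - 5x^4 - 20x^3 - 30x^2 - 20x - 5
the matrix is upper triangular; its diagonal is (1, -2, 4, -8, 16, -32)
for a triangular matrix the eigenvalues are the diagonal entries, with algebraic multiplicity their repetition count

λ = -32 (multiplicity 1), λ = -8 (multiplicity 1), λ = -2 (multiplicity 1), λ = 1 (multiplicity 1), λ = 4 (multiplicity 1), λ = 16 (multiplicity 1)


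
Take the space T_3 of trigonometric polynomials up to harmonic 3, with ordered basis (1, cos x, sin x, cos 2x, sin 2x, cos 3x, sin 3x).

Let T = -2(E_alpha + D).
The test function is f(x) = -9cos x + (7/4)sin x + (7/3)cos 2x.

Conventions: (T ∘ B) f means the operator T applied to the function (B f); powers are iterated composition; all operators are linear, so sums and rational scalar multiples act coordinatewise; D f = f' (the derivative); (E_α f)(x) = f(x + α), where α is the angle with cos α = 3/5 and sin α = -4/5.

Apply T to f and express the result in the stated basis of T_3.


E_alpha f = -(34/5)cos x - (123/20)sin x - (49/75)cos 2x + (56/25)sin 2x
D f = (7/4)cos x + 9sin x - (14/3)sin 2x
(E_alpha + D) f = -(101/20)cos x + (57/20)sin x - (49/75)cos 2x - (182/75)sin 2x
(-2(E_alpha + D)) f = (101/10)cos x - (57/10)sin x + (98/75)cos 2x + (364/75)sin 2x

the result is g(x) = (101/10)cos x - (57/10)sin x + (98/75)cos 2x + (364/75)sin 2x


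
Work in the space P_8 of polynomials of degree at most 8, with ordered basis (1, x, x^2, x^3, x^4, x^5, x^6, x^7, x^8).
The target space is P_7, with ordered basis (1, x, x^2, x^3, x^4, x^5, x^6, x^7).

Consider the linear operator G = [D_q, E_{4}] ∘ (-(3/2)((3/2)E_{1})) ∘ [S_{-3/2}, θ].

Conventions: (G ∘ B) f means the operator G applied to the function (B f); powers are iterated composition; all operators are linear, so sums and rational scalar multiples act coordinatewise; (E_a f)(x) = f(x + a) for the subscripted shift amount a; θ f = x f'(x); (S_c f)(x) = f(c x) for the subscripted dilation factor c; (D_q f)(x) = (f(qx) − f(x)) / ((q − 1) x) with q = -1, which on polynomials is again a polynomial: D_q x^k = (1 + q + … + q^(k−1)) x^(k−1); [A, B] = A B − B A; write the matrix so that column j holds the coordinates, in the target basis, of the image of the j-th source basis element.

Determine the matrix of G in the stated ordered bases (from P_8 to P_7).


the matrix is [[0, 0, 0, 0, 0, 0, 0, 0, 0]; [0, 0, 0, 0, 0, 0, 0, 0, 0]; [0, 0, 0, 0, 0, 0, 0, 0, 0]; [0, 0, 0, 0, 0, 0, 0, 0, 0]; [0, 0, 0, 0, 0, 0, 0, 0, 0]; [0, 0, 0, 0, 0, 0, 0, 0, 0]; [0, 0, 0, 0, 0, 0, 0, 0, 0]; [0, 0, 0, 0, 0, 0, 0, 0, 0]] (rows listed top to bottom)

image of 1: 0
image of x: 0
image of x^2: 0
image of x^3: 0
image of x^4: 0
image of x^5: 0
image of x^6: 0
image of x^7: 0
image of x^8: 0
each image's coordinates form column j of the matrix


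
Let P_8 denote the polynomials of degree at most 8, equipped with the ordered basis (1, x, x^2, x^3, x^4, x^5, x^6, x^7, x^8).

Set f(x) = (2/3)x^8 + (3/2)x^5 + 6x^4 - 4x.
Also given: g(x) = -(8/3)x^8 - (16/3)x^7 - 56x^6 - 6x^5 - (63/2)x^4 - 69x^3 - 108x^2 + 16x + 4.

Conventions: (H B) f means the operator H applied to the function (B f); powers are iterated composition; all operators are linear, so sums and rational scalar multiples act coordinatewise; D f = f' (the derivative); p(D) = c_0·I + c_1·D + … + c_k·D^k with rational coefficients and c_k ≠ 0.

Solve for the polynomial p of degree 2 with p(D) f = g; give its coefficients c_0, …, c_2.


D^0 f = (2/3)x^8 + (3/2)x^5 + 6x^4 - 4x
D^1 f = (16/3)x^7 + (15/2)x^4 + 24x^3 - 4
D^2 f = (112/3)x^6 + 30x^3 + 72x^2
matching coefficients of g against c_0 f + c_1 Df + … from the top degree down determines the c_i
solution: c_0 = -4, c_1 = -1, c_2 = -3/2

p(D) = -4·I − D − (3/2)·D^2, i.e. c_0 = -4, c_1 = -1, c_2 = -3/2


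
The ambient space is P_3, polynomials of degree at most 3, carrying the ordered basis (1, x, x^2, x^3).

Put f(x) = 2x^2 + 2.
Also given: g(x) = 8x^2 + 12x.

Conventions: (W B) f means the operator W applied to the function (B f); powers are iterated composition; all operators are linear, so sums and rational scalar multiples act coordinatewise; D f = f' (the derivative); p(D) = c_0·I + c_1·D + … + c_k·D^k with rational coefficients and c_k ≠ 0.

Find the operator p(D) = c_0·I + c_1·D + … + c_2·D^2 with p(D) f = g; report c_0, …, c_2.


D^0 f = 2x^2 + 2
D^1 f = 4x
D^2 f = 4
matching coefficients of g against c_0 f + c_1 Df + … from the top degree down determines the c_i
solution: c_0 = 4, c_1 = 3, c_2 = -2

p(D) = 4·I + 3·D − 2·D^2, i.e. c_0 = 4, c_1 = 3, c_2 = -2


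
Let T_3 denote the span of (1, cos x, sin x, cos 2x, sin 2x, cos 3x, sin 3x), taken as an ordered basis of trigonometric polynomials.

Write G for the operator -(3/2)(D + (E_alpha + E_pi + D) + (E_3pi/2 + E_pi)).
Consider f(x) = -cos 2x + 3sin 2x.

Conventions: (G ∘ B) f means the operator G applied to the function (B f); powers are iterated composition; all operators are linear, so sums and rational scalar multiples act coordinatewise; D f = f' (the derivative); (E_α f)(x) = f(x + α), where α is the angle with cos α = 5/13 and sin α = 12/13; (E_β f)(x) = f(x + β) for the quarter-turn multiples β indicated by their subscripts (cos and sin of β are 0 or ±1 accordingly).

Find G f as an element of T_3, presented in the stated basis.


D f = 6cos 2x + 2sin 2x
E_alpha f = (479/169)cos 2x - (237/169)sin 2x
E_pi f = -cos 2x + 3sin 2x
D f = 6cos 2x + 2sin 2x
(E_alpha + E_pi + D) f = (1324/169)cos 2x + (608/169)sin 2x
E_3pi/2 f = cos 2x - 3sin 2x
E_pi f = -cos 2x + 3sin 2x
(E_3pi/2 + E_pi) f = 0
(D + (E_alpha + E_pi + D) + (E_3pi/2 + E_pi)) f = (2338/169)cos 2x + (946/169)sin 2x
(-(3/2)(D + (E_alpha + E_pi + D) + (E_3pi/2 + E_pi))) f = -(3507/169)cos 2x - (1419/169)sin 2x

the result is g(x) = -(3507/169)cos 2x - (1419/169)sin 2x


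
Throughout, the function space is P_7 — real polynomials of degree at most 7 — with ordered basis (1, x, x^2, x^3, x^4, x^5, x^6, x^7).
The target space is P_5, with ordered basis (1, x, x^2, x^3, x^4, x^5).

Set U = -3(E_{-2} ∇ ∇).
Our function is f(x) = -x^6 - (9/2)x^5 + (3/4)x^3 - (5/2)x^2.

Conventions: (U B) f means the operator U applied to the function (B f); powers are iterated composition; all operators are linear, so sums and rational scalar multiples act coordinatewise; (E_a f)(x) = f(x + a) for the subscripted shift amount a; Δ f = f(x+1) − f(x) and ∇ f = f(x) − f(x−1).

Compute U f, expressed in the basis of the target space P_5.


∇ f = -6x^5 - (15/2)x^4 + 25x^3 - (111/4)x^2 + (37/4)x - 1/4
∇ ∇ f = -30x^4 + 30x^3 + 60x^2 - (261/2)x + 127/2
E_{-2} ∇ ∇ f = -30x^4 + 270x^3 - 840x^2 + (1899/2)x - 311/2
(-3(E_{-2} ∇ ∇)) f = 90x^4 - 810x^3 + 2520x^2 - (5697/2)x + 933/2

g(x) = 90x^4 - 810x^3 + 2520x^2 - (5697/2)x + 933/2


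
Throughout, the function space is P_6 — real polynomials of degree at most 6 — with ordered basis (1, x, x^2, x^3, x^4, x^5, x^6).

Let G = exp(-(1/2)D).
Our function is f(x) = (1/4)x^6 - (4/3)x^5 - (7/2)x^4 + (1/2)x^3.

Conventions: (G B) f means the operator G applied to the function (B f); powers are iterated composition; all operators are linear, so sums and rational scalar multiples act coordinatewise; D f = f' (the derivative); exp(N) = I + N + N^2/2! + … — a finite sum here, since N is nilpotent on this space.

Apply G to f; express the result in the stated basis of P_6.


order-1 term: -(3/4)x^5 + (10/3)x^4 + 7x^3 - (3/4)x^2
order-2 term: (15/16)x^4 - (10/3)x^3 - (21/4)x^2 + (3/8)x
order-3 term: -(5/8)x^3 + (5/3)x^2 + (7/4)x - 1/16
order-4 term: (15/64)x^2 - (5/12)x - 7/32
order-5 term: -(3/64)x + 1/24
order-6 term: 1/256
the series for exp(-(1/2)D) f terminates at order 6
exp(-(1/2)D) f = (1/4)x^6 - (25/12)x^5 + (37/48)x^4 + (85/24)x^3 - (787/192)x^2 + (319/192)x - 181/768

the image equals g(x) = (1/4)x^6 - (25/12)x^5 + (37/48)x^4 + (85/24)x^3 - (787/192)x^2 + (319/192)x - 181/768


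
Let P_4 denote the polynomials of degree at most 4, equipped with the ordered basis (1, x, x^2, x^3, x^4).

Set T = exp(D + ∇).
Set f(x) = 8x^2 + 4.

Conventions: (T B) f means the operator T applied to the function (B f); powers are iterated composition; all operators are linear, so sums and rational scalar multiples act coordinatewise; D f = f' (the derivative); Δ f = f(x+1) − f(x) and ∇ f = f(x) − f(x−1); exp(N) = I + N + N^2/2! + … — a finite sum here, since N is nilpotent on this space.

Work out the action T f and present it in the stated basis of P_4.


the result is g(x) = 8x^2 + 32x + 28

order-1 term: 32x - 8
order-2 term: 32
the series for exp(D + ∇) f terminates at order 2
exp(D + ∇) f = 8x^2 + 32x + 28


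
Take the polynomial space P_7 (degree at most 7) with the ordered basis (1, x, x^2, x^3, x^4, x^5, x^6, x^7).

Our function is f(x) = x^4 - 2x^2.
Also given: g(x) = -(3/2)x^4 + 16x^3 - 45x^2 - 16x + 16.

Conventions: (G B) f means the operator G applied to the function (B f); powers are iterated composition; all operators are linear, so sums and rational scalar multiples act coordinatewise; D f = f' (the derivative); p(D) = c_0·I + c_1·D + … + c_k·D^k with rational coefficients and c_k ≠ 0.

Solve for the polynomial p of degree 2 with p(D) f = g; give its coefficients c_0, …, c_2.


D^0 f = x^4 - 2x^2
D^1 f = 4x^3 - 4x
D^2 f = 12x^2 - 4
matching coefficients of g against c_0 f + c_1 Df + … from the top degree down determines the c_i
solution: c_0 = -3/2, c_1 = 4, c_2 = -4

c_0 = -3/2, c_1 = 4, c_2 = -4


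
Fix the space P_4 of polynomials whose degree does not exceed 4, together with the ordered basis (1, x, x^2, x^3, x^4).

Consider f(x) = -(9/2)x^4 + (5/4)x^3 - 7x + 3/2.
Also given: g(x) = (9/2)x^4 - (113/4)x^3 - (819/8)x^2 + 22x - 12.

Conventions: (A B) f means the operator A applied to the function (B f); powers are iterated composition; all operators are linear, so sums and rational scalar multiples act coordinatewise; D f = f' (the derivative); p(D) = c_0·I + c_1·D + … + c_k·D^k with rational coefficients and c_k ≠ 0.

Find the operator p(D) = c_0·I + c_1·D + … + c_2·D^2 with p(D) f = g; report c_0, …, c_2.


p(D) = -I + (3/2)·D + 2·D^2, i.e. c_0 = -1, c_1 = 3/2, c_2 = 2

D^0 f = -(9/2)x^4 + (5/4)x^3 - 7x + 3/2
D^1 f = -18x^3 + (15/4)x^2 - 7
D^2 f = -54x^2 + (15/2)x
matching coefficients of g against c_0 f + c_1 Df + … from the top degree down determines the c_i
solution: c_0 = -1, c_1 = 3/2, c_2 = 2


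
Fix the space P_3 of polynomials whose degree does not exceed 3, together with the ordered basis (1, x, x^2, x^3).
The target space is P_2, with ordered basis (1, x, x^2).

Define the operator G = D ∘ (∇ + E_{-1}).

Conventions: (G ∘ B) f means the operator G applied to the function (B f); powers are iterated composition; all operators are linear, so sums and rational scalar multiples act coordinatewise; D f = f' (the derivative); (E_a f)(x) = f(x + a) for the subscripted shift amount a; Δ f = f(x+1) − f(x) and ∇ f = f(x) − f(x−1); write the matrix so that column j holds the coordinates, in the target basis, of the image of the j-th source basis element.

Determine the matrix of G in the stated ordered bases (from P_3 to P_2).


image of 1: 0
image of x: 1
image of x^2: 2x
image of x^3: 3x^2
each image's coordinates form column j of the matrix

the matrix is [[0, 1, 0, 0]; [0, 0, 2, 0]; [0, 0, 0, 3]] (rows listed top to bottom)


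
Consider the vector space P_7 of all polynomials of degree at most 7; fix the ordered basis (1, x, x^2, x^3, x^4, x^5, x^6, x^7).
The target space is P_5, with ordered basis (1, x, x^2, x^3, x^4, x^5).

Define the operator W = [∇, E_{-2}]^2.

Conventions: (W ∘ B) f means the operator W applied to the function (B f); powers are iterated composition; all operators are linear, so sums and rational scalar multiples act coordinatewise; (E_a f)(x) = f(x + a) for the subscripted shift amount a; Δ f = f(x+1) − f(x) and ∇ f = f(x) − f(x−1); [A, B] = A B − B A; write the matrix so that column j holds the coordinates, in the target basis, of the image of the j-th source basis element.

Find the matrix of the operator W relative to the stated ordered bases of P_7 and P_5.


image of 1: 0
image of x: 0
image of x^2: 0
image of x^3: 0
image of x^4: 0
image of x^5: 0
image of x^6: 0
image of x^7: 0
each image's coordinates form column j of the matrix

the matrix is [[0, 0, 0, 0, 0, 0, 0, 0]; [0, 0, 0, 0, 0, 0, 0, 0]; [0, 0, 0, 0, 0, 0, 0, 0]; [0, 0, 0, 0, 0, 0, 0, 0]; [0, 0, 0, 0, 0, 0, 0, 0]; [0, 0, 0, 0, 0, 0, 0, 0]] (rows listed top to bottom)


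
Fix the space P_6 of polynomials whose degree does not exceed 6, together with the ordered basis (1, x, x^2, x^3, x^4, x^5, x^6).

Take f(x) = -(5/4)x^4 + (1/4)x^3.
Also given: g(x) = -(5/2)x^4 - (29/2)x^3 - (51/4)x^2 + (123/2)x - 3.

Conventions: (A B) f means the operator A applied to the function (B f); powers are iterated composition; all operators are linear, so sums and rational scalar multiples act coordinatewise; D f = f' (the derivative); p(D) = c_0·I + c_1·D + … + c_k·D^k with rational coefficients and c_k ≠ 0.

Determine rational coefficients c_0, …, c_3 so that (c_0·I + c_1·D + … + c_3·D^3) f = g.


D^0 f = -(5/4)x^4 + (1/4)x^3
D^1 f = -5x^3 + (3/4)x^2
D^2 f = -15x^2 + (3/2)x
D^3 f = -30x + 3/2
matching coefficients of g against c_0 f + c_1 Df + … from the top degree down determines the c_i
solution: c_0 = 2, c_1 = 3, c_2 = 1, c_3 = -2

c_0 = 2, c_1 = 3, c_2 = 1, c_3 = -2


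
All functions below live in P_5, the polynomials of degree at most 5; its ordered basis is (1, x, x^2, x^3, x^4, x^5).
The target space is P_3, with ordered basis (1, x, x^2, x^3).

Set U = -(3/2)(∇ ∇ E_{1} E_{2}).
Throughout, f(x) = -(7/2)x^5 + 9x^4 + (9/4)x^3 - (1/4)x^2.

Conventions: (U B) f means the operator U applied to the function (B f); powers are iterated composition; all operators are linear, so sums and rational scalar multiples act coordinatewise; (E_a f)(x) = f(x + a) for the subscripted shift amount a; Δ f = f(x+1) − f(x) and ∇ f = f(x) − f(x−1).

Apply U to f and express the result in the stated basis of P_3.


E_{2} f = -(7/2)x^5 - 26x^4 - (263/4)x^3 - (203/4)x^2 + 34x + 49
E_{1} E_{2} f = -(7/2)x^5 - (87/2)x^4 - (819/4)x^3 - 439x^2 - (1545/4)x - 63
∇ E_{1} E_{2} f = -(35/2)x^4 - 139x^3 - (1553/4)x^2 - (1681/4)x - 112
∇ (∇ E_{1}) E_{2} f = -70x^3 - 312x^2 - (859/2)x - 307/2
(-(3/2)(∇ ∇ E_{1} E_{2})) f = 105x^3 + 468x^2 + (2577/4)x + 921/4

the image equals g(x) = 105x^3 + 468x^2 + (2577/4)x + 921/4


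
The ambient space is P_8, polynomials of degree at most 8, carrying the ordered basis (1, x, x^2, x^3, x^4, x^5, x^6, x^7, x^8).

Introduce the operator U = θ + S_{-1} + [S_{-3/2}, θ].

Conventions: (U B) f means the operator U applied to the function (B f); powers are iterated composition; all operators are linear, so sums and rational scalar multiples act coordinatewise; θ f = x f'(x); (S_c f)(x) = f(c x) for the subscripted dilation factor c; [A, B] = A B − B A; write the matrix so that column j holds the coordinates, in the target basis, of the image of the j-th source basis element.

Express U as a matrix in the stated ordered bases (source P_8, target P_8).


image of 1: 1
image of x: 0
image of x^2: 3x^2
image of x^3: 2x^3
image of x^4: 5x^4
image of x^5: 4x^5
image of x^6: 7x^6
image of x^7: 6x^7
image of x^8: 9x^8
each image's coordinates form column j of the matrix

the matrix is [[1, 0, 0, 0, 0, 0, 0, 0, 0]; [0, 0, 0, 0, 0, 0, 0, 0, 0]; [0, 0, 3, 0, 0, 0, 0, 0, 0]; [0, 0, 0, 2, 0, 0, 0, 0, 0]; [0, 0, 0, 0, 5, 0, 0, 0, 0]; [0, 0, 0, 0, 0, 4, 0, 0, 0]; [0, 0, 0, 0, 0, 0, 7, 0, 0]; [0, 0, 0, 0, 0, 0, 0, 6, 0]; [0, 0, 0, 0, 0, 0, 0, 0, 9]] (rows listed top to bottom)


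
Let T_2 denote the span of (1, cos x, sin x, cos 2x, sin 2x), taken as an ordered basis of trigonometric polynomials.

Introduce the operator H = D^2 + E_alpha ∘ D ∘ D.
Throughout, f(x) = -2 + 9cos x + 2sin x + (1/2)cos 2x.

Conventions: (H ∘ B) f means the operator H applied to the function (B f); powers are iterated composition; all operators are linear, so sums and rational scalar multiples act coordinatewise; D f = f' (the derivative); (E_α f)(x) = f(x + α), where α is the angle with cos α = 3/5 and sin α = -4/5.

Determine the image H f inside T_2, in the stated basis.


D f = 2cos x - 9sin x - sin 2x
D D f = -9cos x - 2sin x - 2cos 2x
D f = 2cos x - 9sin x - sin 2x
D D f = -9cos x - 2sin x - 2cos 2x
E_alpha D D f = -(19/5)cos x - (42/5)sin x + (14/25)cos 2x - (48/25)sin 2x
(D^2 + E_alpha ∘ D ∘ D) f = -(64/5)cos x - (52/5)sin x - (36/25)cos 2x - (48/25)sin 2x

the result is g(x) = -(64/5)cos x - (52/5)sin x - (36/25)cos 2x - (48/25)sin 2x


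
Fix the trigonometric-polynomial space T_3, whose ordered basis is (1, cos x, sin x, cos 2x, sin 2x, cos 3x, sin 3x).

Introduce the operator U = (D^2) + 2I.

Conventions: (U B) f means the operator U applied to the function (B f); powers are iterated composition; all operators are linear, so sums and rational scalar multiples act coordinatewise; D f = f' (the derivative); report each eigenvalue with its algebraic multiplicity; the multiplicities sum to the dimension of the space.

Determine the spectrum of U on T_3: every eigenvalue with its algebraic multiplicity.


λ = -7 (multiplicity 2), λ = -2 (multiplicity 2), λ = 1 (multiplicity 2), λ = 2 (multiplicity 1)

image of 1: 2
image of cos x: cos x
image of sin x: sin x
image of cos 2x: -2cos 2x
image of sin 2x: -2sin 2x
image of cos 3x: -7cos 3x
image of sin 3x: -7sin 3x
the matrix is diagonal; its diagonal is (2, 1, 1, -2, -2, -7, -7)
for a triangular matrix the eigenvalues are the diagonal entries, with algebraic multiplicity their repetition count


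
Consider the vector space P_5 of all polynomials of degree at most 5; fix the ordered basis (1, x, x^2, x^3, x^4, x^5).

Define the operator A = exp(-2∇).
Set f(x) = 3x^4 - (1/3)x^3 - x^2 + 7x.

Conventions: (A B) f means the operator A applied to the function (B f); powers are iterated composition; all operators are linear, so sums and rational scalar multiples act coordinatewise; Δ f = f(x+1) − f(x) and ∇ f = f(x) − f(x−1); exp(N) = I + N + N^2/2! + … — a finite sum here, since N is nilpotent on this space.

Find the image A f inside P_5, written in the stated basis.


the result is g(x) = 3x^4 - (73/3)x^3 + 109x^2 - 259x + 808/3

order-1 term: -24x^3 + 38x^2 - 22x - 28/3
order-2 term: 72x^2 - 148x + 84
order-3 term: -96x + 440/3
order-4 term: 48
the series for exp(-2∇) f terminates at order 4
exp(-2∇) f = 3x^4 - (73/3)x^3 + 109x^2 - 259x + 808/3


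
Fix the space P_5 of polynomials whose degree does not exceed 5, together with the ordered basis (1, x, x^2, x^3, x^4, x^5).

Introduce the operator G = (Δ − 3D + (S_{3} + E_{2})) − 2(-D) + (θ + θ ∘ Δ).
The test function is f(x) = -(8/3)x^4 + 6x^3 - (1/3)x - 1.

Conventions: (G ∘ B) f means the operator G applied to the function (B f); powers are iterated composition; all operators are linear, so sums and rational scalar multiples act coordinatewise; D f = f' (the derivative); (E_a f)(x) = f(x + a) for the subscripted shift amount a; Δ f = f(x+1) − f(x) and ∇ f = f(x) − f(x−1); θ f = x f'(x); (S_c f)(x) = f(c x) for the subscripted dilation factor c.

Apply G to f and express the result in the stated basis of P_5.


g(x) = -(688/3)x^4 + (398/3)x^3 - 40x^2 - (1/3)x + 6

Δ f = -(32/3)x^3 + 2x^2 + (22/3)x + 3
D f = -(32/3)x^3 + 18x^2 - 1/3
(-3D) f = 32x^3 - 54x^2 + 1
S_{3} f = -216x^4 + 162x^3 - x - 1
E_{2} f = -(8/3)x^4 - (46/3)x^3 - 28x^2 - (41/3)x + 11/3
(S_{3} + E_{2}) f = -(656/3)x^4 + (440/3)x^3 - 28x^2 - (44/3)x + 8/3
(Δ − 3D + (S_{3} + E_{2})) f = -(656/3)x^4 + 168x^3 - 80x^2 - (22/3)x + 20/3
D f = -(32/3)x^3 + 18x^2 - 1/3
(-D) f = (32/3)x^3 - 18x^2 + 1/3
(-2(-D)) f = -(64/3)x^3 + 36x^2 - 2/3
θ f = -(32/3)x^4 + 18x^3 - (1/3)x
Δ f = -(32/3)x^3 + 2x^2 + (22/3)x + 3
θ Δ f = -32x^3 + 4x^2 + (22/3)x
(θ + θ ∘ Δ) f = -(32/3)x^4 - 14x^3 + 4x^2 + 7x
((Δ − 3D + (S_{3} + E_{2})) − 2(-D) + (θ + θ ∘ Δ)) f = -(688/3)x^4 + (398/3)x^3 - 40x^2 - (1/3)x + 6


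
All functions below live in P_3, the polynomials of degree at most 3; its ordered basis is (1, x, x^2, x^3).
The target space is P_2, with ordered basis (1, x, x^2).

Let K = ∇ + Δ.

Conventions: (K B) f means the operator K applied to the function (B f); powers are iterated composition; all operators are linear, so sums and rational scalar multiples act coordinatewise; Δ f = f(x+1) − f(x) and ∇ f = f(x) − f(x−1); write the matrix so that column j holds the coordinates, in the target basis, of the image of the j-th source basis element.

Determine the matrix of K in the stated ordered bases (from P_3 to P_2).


the matrix is [[0, 2, 0, 2]; [0, 0, 4, 0]; [0, 0, 0, 6]] (rows listed top to bottom)

image of 1: 0
image of x: 2
image of x^2: 4x
image of x^3: 6x^2 + 2
each image's coordinates form column j of the matrix
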